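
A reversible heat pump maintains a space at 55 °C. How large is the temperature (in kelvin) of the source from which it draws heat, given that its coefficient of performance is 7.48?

T_H = 55 °C → 55 + 273.15 = 328.15 K.
COP_HP = T_H/(T_H − T_C) ⇒ T_C = T_H·(COP_HP − 1)/COP_HP = 328.15 × (7.48 − 1)/7.48 = 284.3 K.

T_C ≈ 284.3 K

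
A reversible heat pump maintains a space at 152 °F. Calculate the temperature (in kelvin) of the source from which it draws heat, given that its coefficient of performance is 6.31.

T_H = 152 °F → (152 − 32) × 5/9 = 66.67 °C = 339.82 K.
COP_HP = T_H/(T_H − T_C) ⇒ T_C = T_H·(COP_HP − 1)/COP_HP = 339.82 × (6.31 − 1)/6.31 = 286 K.

T_C ≈ 286 K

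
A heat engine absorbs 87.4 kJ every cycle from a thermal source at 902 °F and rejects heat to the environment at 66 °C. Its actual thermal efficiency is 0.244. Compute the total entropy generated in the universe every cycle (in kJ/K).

T_H = 902 °F → (902 − 32) × 5/9 = 483.33 °C = 756.48 K.
T_C = 66 °C → 66 + 273.15 = 339.15 K.
W = η·Q_H = 0.244 × 87.4 = 21.33 kJ, so Q_C = Q_H − W = 66.07 kJ.
Entropy balance on the reservoirs: −Q_H/T_H = -0.1155 kJ/K, +Q_C/T_C = 0.1948 kJ/K.
ΔS_univ = −Q_H/T_H + Q_C/T_C = 0.07929 kJ/K (> 0, since η = 0.244 < η_Carnot = 0.552).

ΔS_univ ≈ 0.07929 kJ/K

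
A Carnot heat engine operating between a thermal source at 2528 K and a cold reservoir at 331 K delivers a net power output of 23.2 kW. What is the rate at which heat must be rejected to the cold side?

The Carnot efficiency is η = 1 − T_C/T_H = 1 − 331.00/2528.00 = 0.8691.
Since Q_C/Q_H = T_C/T_H and Q_H = W/η, Q_C = W·T_C/(T_H − T_C) = 23.2 × 331.00/2197.00 = 3.50 kW.

Q̇_C ≈ 3.50 kW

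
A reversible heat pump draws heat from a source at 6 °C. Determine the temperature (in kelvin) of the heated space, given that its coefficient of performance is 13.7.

T_H ≈ 301 K

T_C = 6 °C → 6 + 273.15 = 279.15 K.
COP_HP = T_H/(T_H − T_C) ⇒ T_H = T_C·COP_HP/(COP_HP − 1) = 279.15 × 13.7/(13.7 − 1) = 301 K.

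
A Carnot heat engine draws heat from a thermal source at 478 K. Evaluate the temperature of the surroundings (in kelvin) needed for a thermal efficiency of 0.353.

T_C ≈ 309.3 K

From η = 1 − T_C/T_H, T_C = T_H·(1 − η) = 478.00 × (1 − 0.353) = 309.3 K.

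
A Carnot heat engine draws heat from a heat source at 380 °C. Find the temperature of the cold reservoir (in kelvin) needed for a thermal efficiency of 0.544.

T_C ≈ 298 K

T_H = 380 °C → 380 + 273.15 = 653.15 K.
From η = 1 − T_C/T_H, T_C = T_H·(1 − η) = 653.15 × (1 − 0.544) = 298 K.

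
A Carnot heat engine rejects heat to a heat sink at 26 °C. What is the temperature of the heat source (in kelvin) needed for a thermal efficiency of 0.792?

T_H ≈ 1440 K

T_C = 26 °C → 26 + 273.15 = 299.15 K.
From η = 1 − T_C/T_H, solving for T_H gives T_H = T_C/(1 − η) = 299.15/(1 − 0.792) = 1440 K.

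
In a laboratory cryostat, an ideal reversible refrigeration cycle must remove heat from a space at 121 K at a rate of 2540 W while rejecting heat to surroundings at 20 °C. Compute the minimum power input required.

Ẇ_in ≈ 3610 W

T_H = 20 °C → 20 + 273.15 = 293.15 K.
For a reversible refrigerator, COP_R = T_C/(T_H − T_C) = 121.00/172.15 = 0.7029.
W = Q_C/COP_R = 2540/0.7029 = 3610 W.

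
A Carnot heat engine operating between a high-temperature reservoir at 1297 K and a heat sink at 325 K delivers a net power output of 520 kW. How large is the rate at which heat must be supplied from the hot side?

η_rev = 1 − T_C/T_H = 1 − 325.00/1297.00 = 0.7494.
Q_H = W/η = 520/0.7494 = 693.9 kW.

Q̇_H ≈ 693.9 kW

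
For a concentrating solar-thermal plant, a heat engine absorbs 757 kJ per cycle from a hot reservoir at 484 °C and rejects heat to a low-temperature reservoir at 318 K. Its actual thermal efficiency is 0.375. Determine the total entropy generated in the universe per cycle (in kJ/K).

T_H = 484 °C → 484 + 273.15 = 757.15 K.
W = η·Q_H = 0.375 × 757 = 283.9 kJ, so Q_C = Q_H − W = 473.1 kJ.
Reservoir entropy changes: ΔS_H = −Q_H/T_H = −757/757.15 = -0.9998 kJ/K and ΔS_C = +Q_C/T_C = 473.1/318.00 = 1.488 kJ/K.
ΔS_univ = −Q_H/T_H + Q_C/T_C = 0.4880 kJ/K (> 0, since η = 0.375 < η_Carnot = 0.580).

ΔS_univ ≈ 0.4880 kJ/K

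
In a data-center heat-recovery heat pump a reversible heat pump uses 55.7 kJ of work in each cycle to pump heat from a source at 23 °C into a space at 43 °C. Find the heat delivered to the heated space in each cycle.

T_H = 43 °C → 43 + 273.15 = 316.15 K.
T_C = 23 °C → 23 + 273.15 = 296.15 K.
For a reversible heat pump, COP_HP = T_H/(T_H − T_C) = 316.15/20.00 = 15.8075.
Q_H = COP_HP · W = 15.8075 × 55.7 = 880.5 kJ.

Q_H ≈ 880.5 kJ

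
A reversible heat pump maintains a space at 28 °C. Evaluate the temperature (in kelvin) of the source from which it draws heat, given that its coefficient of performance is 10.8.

T_H = 28 °C → 28 + 273.15 = 301.15 K.
COP_HP = T_H/(T_H − T_C) ⇒ T_C = T_H·(COP_HP − 1)/COP_HP = 301.15 × (10.8 − 1)/10.8 = 273 K.

T_C ≈ 273 K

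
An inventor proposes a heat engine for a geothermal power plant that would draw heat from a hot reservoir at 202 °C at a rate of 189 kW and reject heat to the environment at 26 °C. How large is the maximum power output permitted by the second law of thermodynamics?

T_H = 202 °C → 202 + 273.15 = 475.15 K.
T_C = 26 °C → 26 + 273.15 = 299.15 K.
No engine can exceed the Carnot limit: η_max = 1 − T_C/T_H = 1 − 299.15/475.15 = 0.3704.
W_max = η_max · Q_H = 0.3704 × 189 = 70.0 kW.

Ẇ_max ≈ 70.0 kW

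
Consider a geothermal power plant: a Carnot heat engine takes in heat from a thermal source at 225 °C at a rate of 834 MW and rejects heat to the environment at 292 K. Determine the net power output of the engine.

Ẇ ≈ 345 MW

T_H = 225 °C → 225 + 273.15 = 498.15 K.
Since the cycle is reversible, η = 1 − T_C/T_H = 1 − 292.00/498.15 = 0.4138.
W = η·Q_H = 0.4138 × 834 = 345 MW.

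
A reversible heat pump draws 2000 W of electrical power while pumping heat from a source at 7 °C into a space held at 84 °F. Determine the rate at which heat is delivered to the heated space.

Q̇_H ≈ 27600 W

T_H = 84 °F → (84 − 32) × 5/9 = 28.89 °C = 302.04 K.
T_C = 7 °C → 7 + 273.15 = 280.15 K.
COP_HP = T_H/(T_H − T_C) = 302.04/21.89 = 13.7987.
Q_H = COP_HP · W = 13.7987 × 2000 = 27600 W.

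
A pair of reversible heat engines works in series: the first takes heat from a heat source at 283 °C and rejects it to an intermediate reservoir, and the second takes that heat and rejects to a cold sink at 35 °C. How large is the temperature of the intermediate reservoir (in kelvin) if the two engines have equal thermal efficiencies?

T_H = 283 °C → 283 + 273.15 = 556.15 K.
T_C = 35 °C → 35 + 273.15 = 308.15 K.
Equal efficiencies require 1 − T_m/T_H = 1 − T_C/T_m, i.e. T_m/T_H = T_C/T_m, so T_m = √(T_H·T_C) = √(556.15 × 308.15) = 414 K.

T_m ≈ 414 K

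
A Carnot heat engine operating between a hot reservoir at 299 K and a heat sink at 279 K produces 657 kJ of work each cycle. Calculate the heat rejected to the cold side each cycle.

Q_C ≈ 9170 kJ

Since the cycle is reversible, η = 1 − T_C/T_H = 1 − 279.00/299.00 = 0.0669.
Since Q_C/Q_H = T_C/T_H and Q_H = W/η, Q_C = W·T_C/(T_H − T_C) = 657 × 279.00/20.00 = 9170 kJ.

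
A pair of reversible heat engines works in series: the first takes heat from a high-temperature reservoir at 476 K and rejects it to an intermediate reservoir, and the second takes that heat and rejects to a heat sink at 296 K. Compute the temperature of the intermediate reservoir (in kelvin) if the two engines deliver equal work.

T_m ≈ 386.0 K

For reversible stages Q_m = Q_H·(T_m/T_H). Setting W₁ = Q_H(1 − T_m/T_H) equal to W₂ = Q_m(1 − T_C/T_m) = Q_H·(T_m − T_C)/T_H gives T_H − T_m = T_m − T_C, so T_m = (T_H + T_C)/2 = (476.00 + 296.00)/2 = 386.0 K.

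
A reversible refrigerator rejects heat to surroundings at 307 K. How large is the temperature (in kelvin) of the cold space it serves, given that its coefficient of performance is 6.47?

COP_R = T_C/(T_H − T_C) ⇒ T_C = T_H·COP_R/(1 + COP_R) = 307.00 × 6.47/(1 + 6.47) = 265.9 K.

T_C ≈ 265.9 K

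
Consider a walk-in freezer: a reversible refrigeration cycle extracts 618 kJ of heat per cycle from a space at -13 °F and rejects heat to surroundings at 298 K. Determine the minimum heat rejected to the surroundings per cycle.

Q_H ≈ 742 kJ

T_C = -13 °F → (-13 − 32) × 5/9 = -25.00 °C = 248.15 K.
For a reversible cycle Q_H/Q_C = T_H/T_C, so Q_H = Q_C·T_H/T_C = 618 × 298.00/248.15 = 742 kJ.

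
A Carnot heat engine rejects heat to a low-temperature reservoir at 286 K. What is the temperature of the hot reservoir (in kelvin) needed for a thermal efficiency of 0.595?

From η = 1 − T_C/T_H, solving for T_H gives T_H = T_C/(1 − η) = 286.00/(1 − 0.595) = 706.2 K.

T_H ≈ 706.2 K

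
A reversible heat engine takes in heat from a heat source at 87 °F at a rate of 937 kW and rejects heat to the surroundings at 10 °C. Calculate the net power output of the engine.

Ẇ ≈ 63.4 kW

T_H = 87 °F → (87 − 32) × 5/9 = 30.56 °C = 303.71 K.
T_C = 10 °C → 10 + 273.15 = 283.15 K.
For a reversible engine, η = 1 − T_C/T_H = 1 − 283.15/303.71 = 0.0677.
W = η·Q_H = 0.0677 × 937 = 63.4 kW.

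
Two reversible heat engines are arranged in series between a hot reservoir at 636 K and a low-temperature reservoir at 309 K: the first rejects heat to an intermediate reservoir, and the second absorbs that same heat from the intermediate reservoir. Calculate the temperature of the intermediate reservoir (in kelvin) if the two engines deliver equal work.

For reversible stages Q_m = Q_H·(T_m/T_H). Setting W₁ = Q_H(1 − T_m/T_H) equal to W₂ = Q_m(1 − T_C/T_m) = Q_H·(T_m − T_C)/T_H gives T_H − T_m = T_m − T_C, so T_m = (T_H + T_C)/2 = (636.00 + 309.00)/2 = 472.5 K.

T_m ≈ 472.5 K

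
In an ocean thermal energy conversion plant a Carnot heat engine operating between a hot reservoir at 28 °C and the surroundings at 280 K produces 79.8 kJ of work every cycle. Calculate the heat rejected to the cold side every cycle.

T_H = 28 °C → 28 + 273.15 = 301.15 K.
For a reversible engine, η = 1 − T_C/T_H = 1 − 280.00/301.15 = 0.0702.
Since Q_C/Q_H = T_C/T_H and Q_H = W/η, Q_C = W·T_C/(T_H − T_C) = 79.8 × 280.00/21.15 = 1060 kJ.

Q_C ≈ 1060 kJ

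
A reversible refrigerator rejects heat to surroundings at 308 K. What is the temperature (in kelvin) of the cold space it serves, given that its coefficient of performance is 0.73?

T_C ≈ 130.0 K

COP_R = T_C/(T_H − T_C) ⇒ T_C = T_H·COP_R/(1 + COP_R) = 308.00 × 0.73/(1 + 0.73) = 130.0 K.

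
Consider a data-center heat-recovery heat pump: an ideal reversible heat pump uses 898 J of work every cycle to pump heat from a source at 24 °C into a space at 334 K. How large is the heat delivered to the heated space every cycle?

T_C = 24 °C → 24 + 273.15 = 297.15 K.
COP_HP = T_H/(T_H − T_C) = 334.00/36.85 = 9.0638.
Q_H = COP_HP · W = 9.0638 × 898 = 8139 J.

Q_H ≈ 8139 J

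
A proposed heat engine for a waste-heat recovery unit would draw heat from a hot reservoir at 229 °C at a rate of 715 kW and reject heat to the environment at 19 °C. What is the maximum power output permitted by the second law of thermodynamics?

T_H = 229 °C → 229 + 273.15 = 502.15 K.
T_C = 19 °C → 19 + 273.15 = 292.15 K.
The second-law ceiling is the Carnot efficiency, η_max = 1 − T_C/T_H = 1 − 292.15/502.15 = 0.4182.
W_max = η_max · Q_H = 0.4182 × 715 = 299.0 kW.

Ẇ_max ≈ 299.0 kW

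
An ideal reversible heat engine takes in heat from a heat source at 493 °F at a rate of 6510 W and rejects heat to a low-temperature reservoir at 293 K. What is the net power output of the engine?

T_H = 493 °F → (493 − 32) × 5/9 = 256.11 °C = 529.26 K.
For a reversible engine, η = 1 − T_C/T_H = 1 − 293.00/529.26 = 0.4464.
W = η·Q_H = 0.4464 × 6510 = 2906 W.

Ẇ ≈ 2906 W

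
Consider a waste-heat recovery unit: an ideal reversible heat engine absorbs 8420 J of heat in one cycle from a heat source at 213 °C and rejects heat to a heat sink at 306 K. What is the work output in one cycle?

T_H = 213 °C → 213 + 273.15 = 486.15 K.
The Carnot efficiency is η = 1 − T_C/T_H = 1 − 306.00/486.15 = 0.3706.
W = η·Q_H = 0.3706 × 8420 = 3120 J.

W ≈ 3120 J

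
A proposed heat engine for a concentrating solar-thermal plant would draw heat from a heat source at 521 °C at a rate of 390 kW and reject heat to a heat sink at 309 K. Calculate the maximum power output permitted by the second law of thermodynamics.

T_H = 521 °C → 521 + 273.15 = 794.15 K.
The second-law ceiling is the Carnot efficiency, η_max = 1 − T_C/T_H = 1 − 309.00/794.15 = 0.6109.
W_max = η_max · Q_H = 0.6109 × 390 = 238.3 kW.

Ẇ_max ≈ 238.3 kW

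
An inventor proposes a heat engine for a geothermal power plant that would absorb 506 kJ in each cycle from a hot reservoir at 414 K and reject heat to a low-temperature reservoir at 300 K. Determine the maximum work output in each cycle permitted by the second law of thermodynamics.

W_max ≈ 139.3 kJ

By the Carnot theorem, η_max = 1 − T_C/T_H = 1 − 300.00/414.00 = 0.2754.
W_max = η_max · Q_H = 0.2754 × 506 = 139.3 kJ.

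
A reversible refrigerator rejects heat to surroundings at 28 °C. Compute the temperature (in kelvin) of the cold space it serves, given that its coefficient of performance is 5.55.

T_C ≈ 255 K

T_H = 28 °C → 28 + 273.15 = 301.15 K.
COP_R = T_C/(T_H − T_C) ⇒ T_C = T_H·COP_R/(1 + COP_R) = 301.15 × 5.55/(1 + 5.55) = 255 K.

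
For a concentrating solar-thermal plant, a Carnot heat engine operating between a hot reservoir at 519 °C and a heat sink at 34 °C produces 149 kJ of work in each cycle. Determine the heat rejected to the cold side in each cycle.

Q_C ≈ 94.36 kJ

T_H = 519 °C → 519 + 273.15 = 792.15 K.
T_C = 34 °C → 34 + 273.15 = 307.15 K.
η_rev = 1 − T_C/T_H = 1 − 307.15/792.15 = 0.6123.
Since Q_C/Q_H = T_C/T_H and Q_H = W/η, Q_C = W·T_C/(T_H − T_C) = 149 × 307.15/485.00 = 94.36 kJ.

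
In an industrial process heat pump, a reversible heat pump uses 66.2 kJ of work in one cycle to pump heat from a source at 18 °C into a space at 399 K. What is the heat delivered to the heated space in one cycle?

Q_H ≈ 244.9 kJ

T_C = 18 °C → 18 + 273.15 = 291.15 K.
COP_HP = T_H/(T_H − T_C) = 399.00/107.85 = 3.6996.
Q_H = COP_HP · W = 3.6996 × 66.2 = 244.9 kJ.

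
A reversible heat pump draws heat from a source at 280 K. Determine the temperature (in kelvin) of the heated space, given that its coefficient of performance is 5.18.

T_H ≈ 347.0 K

COP_HP = T_H/(T_H − T_C) ⇒ T_H = T_C·COP_HP/(COP_HP − 1) = 280.00 × 5.18/(5.18 − 1) = 347.0 K.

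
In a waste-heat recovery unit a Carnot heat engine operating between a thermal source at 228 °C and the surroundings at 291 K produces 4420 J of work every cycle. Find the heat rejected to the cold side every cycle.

T_H = 228 °C → 228 + 273.15 = 501.15 K.
For a reversible engine, η = 1 − T_C/T_H = 1 − 291.00/501.15 = 0.4193.
Since Q_C/Q_H = T_C/T_H and Q_H = W/η, Q_C = W·T_C/(T_H − T_C) = 4420 × 291.00/210.15 = 6120 J.

Q_C ≈ 6120 J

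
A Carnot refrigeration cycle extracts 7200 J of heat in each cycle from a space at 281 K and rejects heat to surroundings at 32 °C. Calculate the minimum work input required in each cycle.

W_in ≈ 619 J

T_H = 32 °C → 32 + 273.15 = 305.15 K.
The reversible coefficient of performance is COP_R = T_C/(T_H − T_C) = 281.00/24.15 = 11.6356.
W = Q_C/COP_R = 7200/11.6356 = 619 J.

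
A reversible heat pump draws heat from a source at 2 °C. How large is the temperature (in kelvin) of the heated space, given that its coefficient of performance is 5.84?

T_C = 2 °C → 2 + 273.15 = 275.15 K.
COP_HP = T_H/(T_H − T_C) ⇒ T_H = T_C·COP_HP/(COP_HP − 1) = 275.15 × 5.84/(5.84 − 1) = 332 K.

T_H ≈ 332 K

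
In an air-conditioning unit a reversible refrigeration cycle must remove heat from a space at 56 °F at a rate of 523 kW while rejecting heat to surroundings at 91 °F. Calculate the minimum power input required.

Ẇ_in ≈ 35.5 kW

T_H = 91 °F → (91 − 32) × 5/9 = 32.78 °C = 305.93 K.
T_C = 56 °F → (56 − 32) × 5/9 = 13.33 °C = 286.48 K.
COP_R = T_C/(T_H − T_C) = 286.48/19.44 = 14.7334.
W = Q_C/COP_R = 523/14.7334 = 35.5 kW.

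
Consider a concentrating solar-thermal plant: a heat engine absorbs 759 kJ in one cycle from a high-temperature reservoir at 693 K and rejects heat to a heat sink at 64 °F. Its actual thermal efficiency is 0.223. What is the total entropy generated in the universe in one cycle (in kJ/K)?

T_C = 64 °F → (64 − 32) × 5/9 = 17.78 °C = 290.93 K.
W = η·Q_H = 0.223 × 759 = 169.3 kJ, so Q_C = Q_H − W = 589.7 kJ.
Entropy balance on the reservoirs: −Q_H/T_H = -1.095 kJ/K, +Q_C/T_C = 2.027 kJ/K.
ΔS_univ = −Q_H/T_H + Q_C/T_C = 0.932 kJ/K (> 0, since η = 0.223 < η_Carnot = 0.580).

ΔS_univ ≈ 0.932 kJ/K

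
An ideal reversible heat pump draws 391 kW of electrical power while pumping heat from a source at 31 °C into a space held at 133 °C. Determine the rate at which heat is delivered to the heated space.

Q̇_H ≈ 1557 kW

T_H = 133 °C → 133 + 273.15 = 406.15 K.
T_C = 31 °C → 31 + 273.15 = 304.15 K.
COP_HP = T_H/(T_H − T_C) = 406.15/102.00 = 3.9819.
Q_H = COP_HP · W = 3.9819 × 391 = 1557 kW.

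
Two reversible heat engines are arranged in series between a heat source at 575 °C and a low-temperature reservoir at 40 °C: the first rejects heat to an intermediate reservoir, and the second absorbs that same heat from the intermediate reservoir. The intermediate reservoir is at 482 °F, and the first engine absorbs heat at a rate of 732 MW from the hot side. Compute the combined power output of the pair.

Ẇ_total ≈ 461.7 MW

T_H = 575 °C → 575 + 273.15 = 848.15 K.
T_C = 40 °C → 40 + 273.15 = 313.15 K.
Two reversible stages in series are equivalent to a single Carnot engine between T_H and T_C, so η_total = 1 − T_C/T_H = 1 − 313.15/848.15 = 0.6308.
W_total = η_total · Q_H = 0.6308 × 732 = 461.7 MW.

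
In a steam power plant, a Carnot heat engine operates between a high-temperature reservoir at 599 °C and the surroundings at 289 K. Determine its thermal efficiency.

η ≈ 0.669

T_H = 599 °C → 599 + 273.15 = 872.15 K.
η_rev = 1 − T_C/T_H = 1 − 289.00/872.15 = 0.669.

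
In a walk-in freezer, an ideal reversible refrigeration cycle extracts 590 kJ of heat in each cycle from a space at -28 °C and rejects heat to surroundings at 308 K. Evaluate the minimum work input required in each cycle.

T_C = -28 °C → -28 + 273.15 = 245.15 K.
For a reversible refrigerator, COP_R = T_C/(T_H − T_C) = 245.15/62.85 = 3.9006.
W = Q_C/COP_R = 590/3.9006 = 151 kJ.

W_in ≈ 151 kJ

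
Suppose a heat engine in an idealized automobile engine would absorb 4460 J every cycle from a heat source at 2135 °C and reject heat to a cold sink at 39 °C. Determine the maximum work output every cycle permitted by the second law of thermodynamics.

T_H = 2135 °C → 2135 + 273.15 = 2408.15 K.
T_C = 39 °C → 39 + 273.15 = 312.15 K.
The second-law ceiling is the Carnot efficiency, η_max = 1 − T_C/T_H = 1 − 312.15/2408.15 = 0.8704.
W_max = η_max · Q_H = 0.8704 × 4460 = 3882 J.

W_max ≈ 3882 J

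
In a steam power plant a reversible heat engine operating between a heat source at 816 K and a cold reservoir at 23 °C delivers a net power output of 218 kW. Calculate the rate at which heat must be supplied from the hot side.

Q̇_H ≈ 342.2 kW

T_C = 23 °C → 23 + 273.15 = 296.15 K.
The Carnot efficiency is η = 1 − T_C/T_H = 1 − 296.15/816.00 = 0.6371.
Q_H = W/η = 218/0.6371 = 342.2 kW.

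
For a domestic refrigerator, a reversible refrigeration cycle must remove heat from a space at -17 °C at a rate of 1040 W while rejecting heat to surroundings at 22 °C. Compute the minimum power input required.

T_H = 22 °C → 22 + 273.15 = 295.15 K.
T_C = -17 °C → -17 + 273.15 = 256.15 K.
For a reversible refrigerator, COP_R = T_C/(T_H − T_C) = 256.15/39.00 = 6.5679.
W = Q_C/COP_R = 1040/6.5679 = 158.3 W.

Ẇ_in ≈ 158.3 W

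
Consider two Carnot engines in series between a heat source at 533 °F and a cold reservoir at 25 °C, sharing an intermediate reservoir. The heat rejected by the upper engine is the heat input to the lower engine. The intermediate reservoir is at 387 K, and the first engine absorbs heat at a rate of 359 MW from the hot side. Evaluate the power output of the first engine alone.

Ẇ₁ ≈ 107 MW

T_H = 533 °F → (533 − 32) × 5/9 = 278.33 °C = 551.48 K.
T_C = 25 °C → 25 + 273.15 = 298.15 K.
First-stage efficiency η₁ = 1 − T_m/T_H = 1 − 387.00/551.48 = 0.2983.
W₁ = η₁·Q_H = 0.2983 × 359 = 107 MW.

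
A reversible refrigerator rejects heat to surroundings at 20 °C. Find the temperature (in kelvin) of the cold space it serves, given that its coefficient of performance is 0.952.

T_H = 20 °C → 20 + 273.15 = 293.15 K.
COP_R = T_C/(T_H − T_C) ⇒ T_C = T_H·COP_R/(1 + COP_R) = 293.15 × 0.952/(1 + 0.952) = 143 K.

T_C ≈ 143 K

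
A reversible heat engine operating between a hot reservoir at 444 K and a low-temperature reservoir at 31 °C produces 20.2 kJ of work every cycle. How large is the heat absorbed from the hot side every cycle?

Q_H ≈ 64.13 kJ

T_C = 31 °C → 31 + 273.15 = 304.15 K.
Carnot efficiency: η = 1 − T_C/T_H = 1 − 304.15/444.00 = 0.3150.
Q_H = W/η = 20.2/0.3150 = 64.13 kJ.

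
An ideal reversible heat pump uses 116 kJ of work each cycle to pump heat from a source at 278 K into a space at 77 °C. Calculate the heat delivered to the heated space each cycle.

T_H = 77 °C → 77 + 273.15 = 350.15 K.
For a reversible heat pump, COP_HP = T_H/(T_H − T_C) = 350.15/72.15 = 4.8531.
Q_H = COP_HP · W = 4.8531 × 116 = 563 kJ.

Q_H ≈ 563 kJ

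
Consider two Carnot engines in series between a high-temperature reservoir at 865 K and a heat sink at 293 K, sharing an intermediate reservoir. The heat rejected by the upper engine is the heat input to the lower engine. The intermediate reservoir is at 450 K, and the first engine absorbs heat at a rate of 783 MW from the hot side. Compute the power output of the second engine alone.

Heat entering the second stage: Q_m = Q_H·(T_m/T_H) = 783 × 450.00/865.00 = 407 MW.
Second-stage efficiency η₂ = 1 − T_C/T_m = 1 − 293.00/450.00 = 0.3489, so W₂ = η₂·Q_m = 142 MW.

Ẇ₂ ≈ 142 MW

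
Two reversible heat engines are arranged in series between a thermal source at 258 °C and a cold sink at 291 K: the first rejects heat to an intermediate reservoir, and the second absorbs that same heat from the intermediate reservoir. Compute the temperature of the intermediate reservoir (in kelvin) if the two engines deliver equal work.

T_H = 258 °C → 258 + 273.15 = 531.15 K.
For reversible stages Q_m = Q_H·(T_m/T_H). Setting W₁ = Q_H(1 − T_m/T_H) equal to W₂ = Q_m(1 − T_C/T_m) = Q_H·(T_m − T_C)/T_H gives T_H − T_m = T_m − T_C, so T_m = (T_H + T_C)/2 = (531.15 + 291.00)/2 = 411 K.

T_m ≈ 411 K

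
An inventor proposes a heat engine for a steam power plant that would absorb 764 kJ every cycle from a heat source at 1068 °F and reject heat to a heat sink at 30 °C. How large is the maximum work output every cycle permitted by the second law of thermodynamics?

W_max ≈ 491.1 kJ

T_H = 1068 °F → (1068 − 32) × 5/9 = 575.56 °C = 848.71 K.
T_C = 30 °C → 30 + 273.15 = 303.15 K.
By the Carnot theorem, η_max = 1 − T_C/T_H = 1 − 303.15/848.71 = 0.6428.
W_max = η_max · Q_H = 0.6428 × 764 = 491.1 kJ.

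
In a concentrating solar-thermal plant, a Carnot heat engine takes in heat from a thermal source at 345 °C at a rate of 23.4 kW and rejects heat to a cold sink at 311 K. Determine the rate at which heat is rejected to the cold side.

T_H = 345 °C → 345 + 273.15 = 618.15 K.
The Carnot efficiency is η = 1 − T_C/T_H = 1 − 311.00/618.15 = 0.4969.
For a reversible cycle Q_C/Q_H = T_C/T_H, so Q_C = 23.4 × 311.00/618.15 = 11.77 kW.

Q̇_C ≈ 11.77 kW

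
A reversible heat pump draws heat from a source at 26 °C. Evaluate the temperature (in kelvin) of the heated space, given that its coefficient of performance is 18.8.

T_H ≈ 316 K

T_C = 26 °C → 26 + 273.15 = 299.15 K.
COP_HP = T_H/(T_H − T_C) ⇒ T_H = T_C·COP_HP/(COP_HP − 1) = 299.15 × 18.8/(18.8 − 1) = 316 K.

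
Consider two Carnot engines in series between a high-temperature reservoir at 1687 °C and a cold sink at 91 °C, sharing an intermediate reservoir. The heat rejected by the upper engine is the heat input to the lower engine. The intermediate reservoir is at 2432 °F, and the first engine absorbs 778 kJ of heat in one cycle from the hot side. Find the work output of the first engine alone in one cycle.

W₁ ≈ 140 kJ

T_H = 1687 °C → 1687 + 273.15 = 1960.15 K.
T_C = 91 °C → 91 + 273.15 = 364.15 K.
T_m = 2432 °F → (2432 − 32) × 5/9 = 1333.33 °C = 1606.48 K.
First-stage efficiency η₁ = 1 − T_m/T_H = 1 − 1606.48/1960.15 = 0.1804.
W₁ = η₁·Q_H = 0.1804 × 778 = 140 kJ.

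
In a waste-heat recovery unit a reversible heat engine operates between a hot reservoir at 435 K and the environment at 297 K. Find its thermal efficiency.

η ≈ 0.3172

Since the cycle is reversible, η = 1 − T_C/T_H = 1 − 297.00/435.00 = 0.3172.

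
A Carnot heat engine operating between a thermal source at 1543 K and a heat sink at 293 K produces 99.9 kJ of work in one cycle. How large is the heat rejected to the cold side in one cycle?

η_rev = 1 − T_C/T_H = 1 − 293.00/1543.00 = 0.8101.
Since Q_C/Q_H = T_C/T_H and Q_H = W/η, Q_C = W·T_C/(T_H − T_C) = 99.9 × 293.00/1250.00 = 23.42 kJ.

Q_C ≈ 23.42 kJ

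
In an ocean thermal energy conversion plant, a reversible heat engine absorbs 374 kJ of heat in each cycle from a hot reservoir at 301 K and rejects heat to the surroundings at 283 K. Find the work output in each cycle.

η_rev = 1 − T_C/T_H = 1 − 283.00/301.00 = 0.0598.
W = η·Q_H = 0.0598 × 374 = 22.37 kJ.

W ≈ 22.37 kJ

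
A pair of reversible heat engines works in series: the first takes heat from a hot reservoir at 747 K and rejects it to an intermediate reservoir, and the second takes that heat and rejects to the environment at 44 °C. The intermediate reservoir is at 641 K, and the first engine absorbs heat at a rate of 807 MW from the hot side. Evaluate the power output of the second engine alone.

Ẇ₂ ≈ 349.9 MW

T_C = 44 °C → 44 + 273.15 = 317.15 K.
Heat entering the second stage: Q_m = Q_H·(T_m/T_H) = 807 × 641.00/747.00 = 692.5 MW.
Second-stage efficiency η₂ = 1 − T_C/T_m = 1 − 317.15/641.00 = 0.5052, so W₂ = η₂·Q_m = 349.9 MW.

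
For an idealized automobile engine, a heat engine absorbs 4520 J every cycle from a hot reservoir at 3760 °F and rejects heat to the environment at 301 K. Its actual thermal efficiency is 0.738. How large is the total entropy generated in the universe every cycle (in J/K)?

T_H = 3760 °F → (3760 − 32) × 5/9 = 2071.11 °C = 2344.26 K.
W = η·Q_H = 0.738 × 4520 = 3336 J, so Q_C = Q_H − W = 1184 J.
The hot reservoir loses entropy Q_H/T_H = 4520/2344.26 = 1.928 J/K; the cold reservoir gains Q_C/T_C = 1184/301.00 = 3.934 J/K.
ΔS_univ = −Q_H/T_H + Q_C/T_C = 2.01 J/K (> 0, since η = 0.738 < η_Carnot = 0.872).

ΔS_univ ≈ 2.01 J/K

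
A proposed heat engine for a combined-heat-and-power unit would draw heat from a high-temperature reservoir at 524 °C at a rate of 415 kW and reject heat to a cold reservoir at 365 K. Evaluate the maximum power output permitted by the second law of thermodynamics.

Ẇ_max ≈ 225.0 kW

T_H = 524 °C → 524 + 273.15 = 797.15 K.
No engine can exceed the Carnot limit: η_max = 1 − T_C/T_H = 1 − 365.00/797.15 = 0.5421.
W_max = η_max · Q_H = 0.5421 × 415 = 225.0 kW.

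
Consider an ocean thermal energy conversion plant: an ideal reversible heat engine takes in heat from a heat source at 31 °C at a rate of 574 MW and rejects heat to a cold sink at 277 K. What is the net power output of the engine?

Ẇ ≈ 51.24 MW

T_H = 31 °C → 31 + 273.15 = 304.15 K.
The Carnot efficiency is η = 1 − T_C/T_H = 1 − 277.00/304.15 = 0.0893.
W = η·Q_H = 0.0893 × 574 = 51.24 MW.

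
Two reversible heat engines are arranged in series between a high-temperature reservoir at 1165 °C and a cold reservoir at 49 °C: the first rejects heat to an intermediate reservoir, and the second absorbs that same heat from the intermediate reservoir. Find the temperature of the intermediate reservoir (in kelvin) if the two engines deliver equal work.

T_m ≈ 880 K

T_H = 1165 °C → 1165 + 273.15 = 1438.15 K.
T_C = 49 °C → 49 + 273.15 = 322.15 K.
For reversible stages Q_m = Q_H·(T_m/T_H). Setting W₁ = Q_H(1 − T_m/T_H) equal to W₂ = Q_m(1 − T_C/T_m) = Q_H·(T_m − T_C)/T_H gives T_H − T_m = T_m − T_C, so T_m = (T_H + T_C)/2 = (1438.15 + 322.15)/2 = 880 K.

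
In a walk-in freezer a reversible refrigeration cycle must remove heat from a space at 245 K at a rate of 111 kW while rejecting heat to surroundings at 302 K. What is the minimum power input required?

Ẇ_in ≈ 25.82 kW

For a reversible refrigerator, COP_R = T_C/(T_H − T_C) = 245.00/57.00 = 4.2982.
W = Q_C/COP_R = 111/4.2982 = 25.82 kW.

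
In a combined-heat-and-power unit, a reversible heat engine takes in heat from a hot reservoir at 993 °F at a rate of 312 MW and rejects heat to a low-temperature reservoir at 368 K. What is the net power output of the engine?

Ẇ ≈ 170 MW

T_H = 993 °F → (993 − 32) × 5/9 = 533.89 °C = 807.04 K.
For a reversible engine, η = 1 − T_C/T_H = 1 − 368.00/807.04 = 0.5440.
W = η·Q_H = 0.5440 × 312 = 170 MW.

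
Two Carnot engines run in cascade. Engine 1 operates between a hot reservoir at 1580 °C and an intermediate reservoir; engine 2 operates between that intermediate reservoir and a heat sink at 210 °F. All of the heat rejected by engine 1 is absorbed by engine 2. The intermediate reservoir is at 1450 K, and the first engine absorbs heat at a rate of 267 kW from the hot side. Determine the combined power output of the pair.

Ẇ_total ≈ 213 kW

T_H = 1580 °C → 1580 + 273.15 = 1853.15 K.
T_C = 210 °F → (210 − 32) × 5/9 = 98.89 °C = 372.04 K.
Two reversible stages in series are equivalent to a single Carnot engine between T_H and T_C, so η_total = 1 − T_C/T_H = 1 − 372.04/1853.15 = 0.7992.
W_total = η_total · Q_H = 0.7992 × 267 = 213 kW.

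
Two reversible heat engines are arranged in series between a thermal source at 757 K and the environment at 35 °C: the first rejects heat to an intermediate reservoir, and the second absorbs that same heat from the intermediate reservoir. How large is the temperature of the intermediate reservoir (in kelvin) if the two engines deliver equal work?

T_C = 35 °C → 35 + 273.15 = 308.15 K.
For reversible stages Q_m = Q_H·(T_m/T_H). Setting W₁ = Q_H(1 − T_m/T_H) equal to W₂ = Q_m(1 − T_C/T_m) = Q_H·(T_m − T_C)/T_H gives T_H − T_m = T_m − T_C, so T_m = (T_H + T_C)/2 = (757.00 + 308.15)/2 = 533 K.

T_m ≈ 533 K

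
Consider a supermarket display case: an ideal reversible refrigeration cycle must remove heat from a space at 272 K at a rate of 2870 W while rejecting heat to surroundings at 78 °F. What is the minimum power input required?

Ẇ_in ≈ 282 W

T_H = 78 °F → (78 − 32) × 5/9 = 25.56 °C = 298.71 K.
Carnot COP: COP_R = T_C/(T_H − T_C) = 272.00/26.71 = 10.1851.
W = Q_C/COP_R = 2870/10.1851 = 282 W.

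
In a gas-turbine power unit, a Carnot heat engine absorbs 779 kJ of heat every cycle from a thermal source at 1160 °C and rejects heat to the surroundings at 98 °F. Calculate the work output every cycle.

W ≈ 610.6 kJ

T_H = 1160 °C → 1160 + 273.15 = 1433.15 K.
T_C = 98 °F → (98 − 32) × 5/9 = 36.67 °C = 309.82 K.
The Carnot efficiency is η = 1 − T_C/T_H = 1 − 309.82/1433.15 = 0.7838.
W = η·Q_H = 0.7838 × 779 = 610.6 kJ.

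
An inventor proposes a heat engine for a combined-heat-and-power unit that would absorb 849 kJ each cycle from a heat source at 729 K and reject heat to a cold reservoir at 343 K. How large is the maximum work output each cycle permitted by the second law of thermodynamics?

W_max ≈ 449.5 kJ

The second-law ceiling is the Carnot efficiency, η_max = 1 − T_C/T_H = 1 − 343.00/729.00 = 0.5295.
W_max = η_max · Q_H = 0.5295 × 849 = 449.5 kJ.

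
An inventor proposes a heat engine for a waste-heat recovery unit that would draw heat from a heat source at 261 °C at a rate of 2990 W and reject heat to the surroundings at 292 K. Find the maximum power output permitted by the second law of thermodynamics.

Ẇ_max ≈ 1360 W

T_H = 261 °C → 261 + 273.15 = 534.15 K.
The upper bound on efficiency is η_max = 1 − T_C/T_H = 1 − 292.00/534.15 = 0.4533.
W_max = η_max · Q_H = 0.4533 × 2990 = 1360 W.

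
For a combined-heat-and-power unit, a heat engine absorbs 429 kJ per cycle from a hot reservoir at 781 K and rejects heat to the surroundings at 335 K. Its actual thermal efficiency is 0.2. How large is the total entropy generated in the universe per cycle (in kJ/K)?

W = η·Q_H = 0.2 × 429 = 85.80 kJ, so Q_C = Q_H − W = 343.2 kJ.
The hot reservoir loses entropy Q_H/T_H = 429/781.00 = 0.5493 kJ/K; the cold reservoir gains Q_C/T_C = 343.2/335.00 = 1.024 kJ/K.
ΔS_univ = −Q_H/T_H + Q_C/T_C = 0.475 kJ/K (> 0, since η = 0.2 < η_Carnot = 0.571).

ΔS_univ ≈ 0.475 kJ/K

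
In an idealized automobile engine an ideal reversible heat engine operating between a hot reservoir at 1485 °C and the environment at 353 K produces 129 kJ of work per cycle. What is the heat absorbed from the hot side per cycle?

Q_H ≈ 161 kJ

T_H = 1485 °C → 1485 + 273.15 = 1758.15 K.
For a reversible engine, η = 1 − T_C/T_H = 1 − 353.00/1758.15 = 0.7992.
Q_H = W/η = 129/0.7992 = 161 kJ.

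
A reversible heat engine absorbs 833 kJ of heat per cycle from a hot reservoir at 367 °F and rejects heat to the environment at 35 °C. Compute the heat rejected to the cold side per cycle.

Q_C ≈ 559 kJ

T_H = 367 °F → (367 − 32) × 5/9 = 186.11 °C = 459.26 K.
T_C = 35 °C → 35 + 273.15 = 308.15 K.
Carnot efficiency: η = 1 − T_C/T_H = 1 − 308.15/459.26 = 0.3290.
For a reversible cycle Q_C/Q_H = T_C/T_H, so Q_C = 833 × 308.15/459.26 = 559 kJ.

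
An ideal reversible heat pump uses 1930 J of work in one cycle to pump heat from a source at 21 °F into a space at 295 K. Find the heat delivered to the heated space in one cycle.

Q_H ≈ 20360 J

T_C = 21 °F → (21 − 32) × 5/9 = -6.11 °C = 267.04 K.
COP_HP = T_H/(T_H − T_C) = 295.00/27.96 = 10.5504.
Q_H = COP_HP · W = 10.5504 × 1930 = 20360 J.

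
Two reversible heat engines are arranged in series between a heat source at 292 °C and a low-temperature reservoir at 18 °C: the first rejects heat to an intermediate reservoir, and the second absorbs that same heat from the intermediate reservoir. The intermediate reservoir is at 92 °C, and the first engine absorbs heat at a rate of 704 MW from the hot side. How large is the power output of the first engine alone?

T_H = 292 °C → 292 + 273.15 = 565.15 K.
T_C = 18 °C → 18 + 273.15 = 291.15 K.
T_m = 92 °C → 92 + 273.15 = 365.15 K.
First-stage efficiency η₁ = 1 − T_m/T_H = 1 − 365.15/565.15 = 0.3539.
W₁ = η₁·Q_H = 0.3539 × 704 = 249 MW.

Ẇ₁ ≈ 249 MW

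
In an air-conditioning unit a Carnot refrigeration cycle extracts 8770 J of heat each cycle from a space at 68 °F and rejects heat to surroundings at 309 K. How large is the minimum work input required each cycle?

T_C = 68 °F → (68 − 32) × 5/9 = 20.00 °C = 293.15 K.
The reversible coefficient of performance is COP_R = T_C/(T_H − T_C) = 293.15/15.85 = 18.4953.
W = Q_C/COP_R = 8770/18.4953 = 474 J.

W_in ≈ 474 J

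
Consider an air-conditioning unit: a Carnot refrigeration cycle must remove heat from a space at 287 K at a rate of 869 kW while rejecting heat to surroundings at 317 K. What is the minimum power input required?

The reversible coefficient of performance is COP_R = T_C/(T_H − T_C) = 287.00/30.00 = 9.5667.
W = Q_C/COP_R = 869/9.5667 = 90.8 kW.

Ẇ_in ≈ 90.8 kW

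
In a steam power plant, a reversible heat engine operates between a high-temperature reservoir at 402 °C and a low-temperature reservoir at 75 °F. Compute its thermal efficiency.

η ≈ 0.560

T_H = 402 °C → 402 + 273.15 = 675.15 K.
T_C = 75 °F → (75 − 32) × 5/9 = 23.89 °C = 297.04 K.
Since the cycle is reversible, η = 1 − T_C/T_H = 1 − 297.04/675.15 = 0.560.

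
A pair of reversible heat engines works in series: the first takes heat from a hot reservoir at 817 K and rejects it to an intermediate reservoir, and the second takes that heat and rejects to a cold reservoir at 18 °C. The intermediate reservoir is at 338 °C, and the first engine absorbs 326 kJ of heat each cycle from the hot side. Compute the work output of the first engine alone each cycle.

T_C = 18 °C → 18 + 273.15 = 291.15 K.
T_m = 338 °C → 338 + 273.15 = 611.15 K.
First-stage efficiency η₁ = 1 − T_m/T_H = 1 − 611.15/817.00 = 0.2520.
W₁ = η₁·Q_H = 0.2520 × 326 = 82.14 kJ.

W₁ ≈ 82.14 kJ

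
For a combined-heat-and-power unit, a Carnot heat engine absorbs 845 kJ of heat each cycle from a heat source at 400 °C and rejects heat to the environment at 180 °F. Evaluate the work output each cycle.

W ≈ 399 kJ

T_H = 400 °C → 400 + 273.15 = 673.15 K.
T_C = 180 °F → (180 − 32) × 5/9 = 82.22 °C = 355.37 K.
For a reversible engine, η = 1 − T_C/T_H = 1 − 355.37/673.15 = 0.4721.
W = η·Q_H = 0.4721 × 845 = 399 kJ.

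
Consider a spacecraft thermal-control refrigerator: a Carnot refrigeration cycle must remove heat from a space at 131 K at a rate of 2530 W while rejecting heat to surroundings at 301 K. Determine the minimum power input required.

The reversible coefficient of performance is COP_R = T_C/(T_H − T_C) = 131.00/170.00 = 0.7706.
W = Q_C/COP_R = 2530/0.7706 = 3280 W.

Ẇ_in ≈ 3280 W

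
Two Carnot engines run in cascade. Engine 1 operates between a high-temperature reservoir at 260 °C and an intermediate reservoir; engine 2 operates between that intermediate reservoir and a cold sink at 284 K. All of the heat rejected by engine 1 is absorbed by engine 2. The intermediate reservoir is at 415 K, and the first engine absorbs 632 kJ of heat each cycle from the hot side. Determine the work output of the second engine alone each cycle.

W₂ ≈ 155 kJ

T_H = 260 °C → 260 + 273.15 = 533.15 K.
Heat entering the second stage: Q_m = Q_H·(T_m/T_H) = 632 × 415.00/533.15 = 492 kJ.
Second-stage efficiency η₂ = 1 − T_C/T_m = 1 − 284.00/415.00 = 0.3157, so W₂ = η₂·Q_m = 155 kJ.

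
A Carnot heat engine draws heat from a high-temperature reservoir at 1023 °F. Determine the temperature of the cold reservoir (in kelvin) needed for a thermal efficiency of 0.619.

T_H = 1023 °F → (1023 − 32) × 5/9 = 550.56 °C = 823.71 K.
From η = 1 − T_C/T_H, T_C = T_H·(1 − η) = 823.71 × (1 − 0.619) = 313.8 K.

T_C ≈ 313.8 K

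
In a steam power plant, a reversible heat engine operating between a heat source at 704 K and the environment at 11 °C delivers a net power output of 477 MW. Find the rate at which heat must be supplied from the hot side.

Q̇_H ≈ 799.8 MW

T_C = 11 °C → 11 + 273.15 = 284.15 K.
The Carnot efficiency is η = 1 − T_C/T_H = 1 − 284.15/704.00 = 0.5964.
Q_H = W/η = 477/0.5964 = 799.8 MW.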